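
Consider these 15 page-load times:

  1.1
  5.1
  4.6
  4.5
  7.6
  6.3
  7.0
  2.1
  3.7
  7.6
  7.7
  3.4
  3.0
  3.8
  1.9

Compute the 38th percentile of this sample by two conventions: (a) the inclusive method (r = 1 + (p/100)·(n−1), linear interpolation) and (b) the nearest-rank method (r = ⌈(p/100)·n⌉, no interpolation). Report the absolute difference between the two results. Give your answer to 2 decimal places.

0.03

Sorted: 1.1, 1.9, 2.1, 3.0, 3.4, 3.7, 3.8, 4.5, 4.6, 5.1, 6.3, 7.0, 7.6, 7.6, 7.7.
n = 15.
(a) r = 6.32; between ranks 6 (3.7) and 7 (3.8): 3.732.
(b) the nearest-rank method: rank 6 → 3.7.
|3.732 − 3.7| = 0.032.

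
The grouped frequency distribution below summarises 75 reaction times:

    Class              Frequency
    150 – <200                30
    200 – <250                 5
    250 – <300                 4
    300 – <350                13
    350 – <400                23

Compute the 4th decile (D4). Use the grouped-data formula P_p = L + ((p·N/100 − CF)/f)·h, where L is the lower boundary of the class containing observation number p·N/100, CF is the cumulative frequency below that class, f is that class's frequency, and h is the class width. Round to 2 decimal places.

200.00

N = 75; target position k = 40/100 · 75 = 30.
Cumulative frequencies: 30, 35, 39, 52, 75.
Observation 30 falls in the class 150 – <200.
L = 150, CF = 0, f = 30, h = 50.
P40 = 150 + ((30 − 0)/30)·50 = 150 + 50 = 200.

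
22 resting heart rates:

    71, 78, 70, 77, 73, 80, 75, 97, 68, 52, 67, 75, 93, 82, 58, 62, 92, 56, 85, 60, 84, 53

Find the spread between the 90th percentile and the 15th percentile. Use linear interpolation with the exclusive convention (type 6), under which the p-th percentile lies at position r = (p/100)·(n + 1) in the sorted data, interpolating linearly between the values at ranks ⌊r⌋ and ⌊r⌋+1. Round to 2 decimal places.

35.80

Sorted: 52, 53, 56, 58, 60, 62, 67, 68, 70, 71, 73, 75, 75, 77, 78, 80, 82, 84, 85, 92, 93, 97.
n = 22.
P15: r = 3.45; ranks 3–4 are 56, 58; interpolating gives 56.9.
P90: r = 20.7; ranks 20–21 are 92, 93; interpolating gives 92.7.
Difference: 92.7 − 56.9 = 35.8.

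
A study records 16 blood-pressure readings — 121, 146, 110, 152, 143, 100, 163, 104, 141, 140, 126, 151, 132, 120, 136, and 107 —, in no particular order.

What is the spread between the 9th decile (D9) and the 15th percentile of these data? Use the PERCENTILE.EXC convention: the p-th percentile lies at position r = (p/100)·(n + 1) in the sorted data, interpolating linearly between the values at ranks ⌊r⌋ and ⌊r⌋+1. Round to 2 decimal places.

49.65

Sorted: 100, 104, 107, 110, 120, 121, 126, 132, 136, 140, 141, 143, 146, 151, 152, 163.
n = 16.
P15: r = 2.55; ranks 2–3 are 104, 107; interpolating gives 105.65.
P90: r = 15.3; ranks 15–16 are 152, 163; interpolating gives 155.3.
Difference: 155.3 − 105.65 = 49.65.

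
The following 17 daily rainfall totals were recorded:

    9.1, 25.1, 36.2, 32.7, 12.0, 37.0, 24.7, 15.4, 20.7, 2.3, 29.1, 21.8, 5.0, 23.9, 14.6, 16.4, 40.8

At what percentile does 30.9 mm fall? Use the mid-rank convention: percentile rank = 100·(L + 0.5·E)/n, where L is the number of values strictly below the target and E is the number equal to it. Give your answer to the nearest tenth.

76.5

Sorted: 2.3, 5.0, 9.1, 12.0, 14.6, 15.4, 16.4, 20.7, 21.8, 23.9, 24.7, 25.1, 29.1, 32.7, 36.2, 37.0, 40.8.
Count below 30.9: L = 13; count equal: E = 0; n = 17.
Percentile rank = 100·(13 + 0.5·0)/17 = 100·13/17 = 76.47.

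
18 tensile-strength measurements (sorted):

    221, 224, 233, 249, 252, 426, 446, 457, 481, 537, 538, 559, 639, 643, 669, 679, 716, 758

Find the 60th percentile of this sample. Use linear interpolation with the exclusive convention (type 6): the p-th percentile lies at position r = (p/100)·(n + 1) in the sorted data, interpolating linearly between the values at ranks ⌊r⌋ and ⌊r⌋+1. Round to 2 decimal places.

546.40

n = 18.
r = (60/100)·(18 + 1) = 11.4.
Rank 11 is 538 and rank 12 is 559.
Interpolate: 538 + 0.4·(559 − 538) = 538 + 0.4·21 = 546.4.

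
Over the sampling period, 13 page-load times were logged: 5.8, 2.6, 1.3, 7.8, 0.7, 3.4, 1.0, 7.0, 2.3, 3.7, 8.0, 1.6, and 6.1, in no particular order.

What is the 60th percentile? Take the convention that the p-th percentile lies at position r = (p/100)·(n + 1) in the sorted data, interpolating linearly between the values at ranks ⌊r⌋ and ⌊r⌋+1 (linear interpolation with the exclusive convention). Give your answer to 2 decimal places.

4.54

Sorted: 0.7, 1.0, 1.3, 1.6, 2.3, 2.6, 3.4, 3.7, 5.8, 6.1, 7.0, 7.8, 8.0.
n = 13.
r = (60/100)·(13 + 1) = 8.4.
Rank 8 is 3.7 and rank 9 is 5.8.
Interpolate: 3.7 + 0.4·(5.8 − 3.7) = 3.7 + 0.4·2.1 = 4.54.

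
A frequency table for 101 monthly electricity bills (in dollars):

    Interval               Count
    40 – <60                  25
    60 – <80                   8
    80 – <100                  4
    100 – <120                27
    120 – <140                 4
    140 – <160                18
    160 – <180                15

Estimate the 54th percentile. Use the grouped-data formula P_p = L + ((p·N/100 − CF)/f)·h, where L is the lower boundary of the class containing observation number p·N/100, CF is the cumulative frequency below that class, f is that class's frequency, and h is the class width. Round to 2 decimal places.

112.99

N = 101; target position k = 54/100 · 101 = 54.54.
Cumulative frequencies: 25, 33, 37, 64, 68, 86, 101.
Observation 54.54 falls in the class 100 – <120.
L = 100, CF = 37, f = 27, h = 20.
P54 = 100 + ((54.54 − 37)/27)·20 = 100 + 12.9926 = 112.993.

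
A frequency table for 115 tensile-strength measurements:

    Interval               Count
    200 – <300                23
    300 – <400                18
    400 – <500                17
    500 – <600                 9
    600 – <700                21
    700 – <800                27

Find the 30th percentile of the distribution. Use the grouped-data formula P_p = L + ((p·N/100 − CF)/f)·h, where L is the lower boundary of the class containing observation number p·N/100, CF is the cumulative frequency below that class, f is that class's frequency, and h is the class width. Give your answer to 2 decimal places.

N = 115; target position k = 30/100 · 115 = 34.5.
Cumulative frequencies: 23, 41, 58, 67, 88, 115.
Observation 34.5 falls in the class 300 – <400.
L = 300, CF = 23, f = 18, h = 100.
P30 = 300 + ((34.5 − 23)/18)·100 = 300 + 63.8889 = 363.889.

363.89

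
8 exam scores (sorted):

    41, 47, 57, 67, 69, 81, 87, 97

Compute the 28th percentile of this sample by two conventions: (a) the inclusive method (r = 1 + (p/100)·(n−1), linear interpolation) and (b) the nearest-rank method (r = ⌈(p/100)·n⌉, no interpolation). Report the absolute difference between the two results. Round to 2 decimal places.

0.40

n = 8.
(a) r = 2.96; between ranks 2 (47) and 3 (57): 56.6.
(b) the nearest-rank method: rank 3 → 57.
|56.6 − 57| = 0.4.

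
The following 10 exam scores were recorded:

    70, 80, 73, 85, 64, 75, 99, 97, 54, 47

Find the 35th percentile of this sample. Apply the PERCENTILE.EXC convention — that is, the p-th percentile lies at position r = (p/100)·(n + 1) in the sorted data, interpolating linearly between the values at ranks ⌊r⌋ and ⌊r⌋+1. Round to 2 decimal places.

69.10

Sorted: 47, 54, 64, 70, 73, 75, 80, 85, 97, 99.
n = 10.
r = (35/100)·(10 + 1) = 3.85.
Rank 3 is 64 and rank 4 is 70.
Interpolate: 64 + 0.85·(70 − 64) = 64 + 0.85·6 = 69.1.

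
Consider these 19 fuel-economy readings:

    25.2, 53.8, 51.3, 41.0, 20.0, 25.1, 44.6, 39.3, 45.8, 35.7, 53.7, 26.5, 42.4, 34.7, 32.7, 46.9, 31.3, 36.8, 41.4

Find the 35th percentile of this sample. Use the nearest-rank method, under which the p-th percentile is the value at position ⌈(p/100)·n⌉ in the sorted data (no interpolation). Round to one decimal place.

Sorted: 20.0, 25.1, 25.2, 26.5, 31.3, 32.7, 34.7, 35.7, 36.8, 39.3, 41.0, 41.4, 42.4, 44.6, 45.8, 46.9, 51.3, 53.7, 53.8.
n = 19.
Position = ⌈35/100 · 19⌉ = ⌈6.65⌉ = 7.
The value at rank 7 is 34.7.

34.7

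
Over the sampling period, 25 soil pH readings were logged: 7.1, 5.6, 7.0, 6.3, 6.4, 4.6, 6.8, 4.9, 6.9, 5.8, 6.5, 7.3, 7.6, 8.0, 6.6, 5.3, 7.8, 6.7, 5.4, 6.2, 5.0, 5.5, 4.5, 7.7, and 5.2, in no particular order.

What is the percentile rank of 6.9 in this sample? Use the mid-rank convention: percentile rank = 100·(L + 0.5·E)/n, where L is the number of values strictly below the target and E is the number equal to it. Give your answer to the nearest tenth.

Sorted: 4.5, 4.6, 4.9, 5.0, 5.2, 5.3, 5.4, 5.5, 5.6, 5.8, 6.2, 6.3, 6.4, 6.5, 6.6, 6.7, 6.8, 6.9, 7.0, 7.1, 7.3, 7.6, 7.7, 7.8, 8.0.
Count below 6.9: L = 17; count equal: E = 1; n = 25.
Percentile rank = 100·(17 + 0.5·1)/25 = 100·17.5/25 = 70.

70.0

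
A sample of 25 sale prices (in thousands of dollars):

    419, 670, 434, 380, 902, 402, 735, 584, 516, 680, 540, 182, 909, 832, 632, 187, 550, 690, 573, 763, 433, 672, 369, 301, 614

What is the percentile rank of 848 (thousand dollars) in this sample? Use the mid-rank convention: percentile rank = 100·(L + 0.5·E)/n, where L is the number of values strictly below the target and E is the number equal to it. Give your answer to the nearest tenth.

92.0

Sorted: 182, 187, 301, 369, 380, 402, 419, 433, 434, 516, 540, 550, 573, 584, 614, 632, 670, 672, 680, 690, 735, 763, 832, 902, 909.
Count below 848: L = 23; count equal: E = 0; n = 25.
Percentile rank = 100·(23 + 0.5·0)/25 = 100·23/25 = 92.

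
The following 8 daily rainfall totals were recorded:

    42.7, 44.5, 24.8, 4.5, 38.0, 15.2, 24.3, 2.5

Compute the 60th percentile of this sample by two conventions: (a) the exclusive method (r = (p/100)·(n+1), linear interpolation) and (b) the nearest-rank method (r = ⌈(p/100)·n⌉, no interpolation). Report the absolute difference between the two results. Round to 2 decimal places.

5.28

Sorted: 2.5, 4.5, 15.2, 24.3, 24.8, 38.0, 42.7, 44.5.
n = 8.
(a) r = 5.4; between ranks 5 (24.8) and 6 (38.0): 30.08.
(b) the nearest-rank method: rank 5 → 24.8.
|30.08 − 24.8| = 5.28.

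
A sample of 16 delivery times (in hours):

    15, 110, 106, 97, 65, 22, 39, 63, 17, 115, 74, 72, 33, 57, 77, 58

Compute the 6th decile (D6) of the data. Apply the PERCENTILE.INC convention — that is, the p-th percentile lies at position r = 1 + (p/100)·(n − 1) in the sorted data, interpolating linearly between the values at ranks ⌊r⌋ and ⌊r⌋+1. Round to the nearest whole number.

Sorted: 15, 17, 22, 33, 39, 57, 58, 63, 65, 72, 74, 77, 97, 106, 110, 115.
n = 16.
r = 1 + (60/100)·(16 − 1) = 1 + 9 = 10.
r is an integer, so P60 is the value at rank 10: 72.

72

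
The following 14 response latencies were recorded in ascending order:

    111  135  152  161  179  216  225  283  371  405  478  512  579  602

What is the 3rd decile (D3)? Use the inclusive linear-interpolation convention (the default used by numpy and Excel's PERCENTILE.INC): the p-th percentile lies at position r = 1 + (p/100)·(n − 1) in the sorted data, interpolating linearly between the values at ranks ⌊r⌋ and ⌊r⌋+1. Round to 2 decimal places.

n = 14.
r = 1 + (30/100)·(14 − 1) = 1 + 3.9 = 4.9.
Rank 4 is 161 and rank 5 is 179.
Interpolate: 161 + 0.9·(179 − 161) = 161 + 0.9·18 = 177.2.

177.20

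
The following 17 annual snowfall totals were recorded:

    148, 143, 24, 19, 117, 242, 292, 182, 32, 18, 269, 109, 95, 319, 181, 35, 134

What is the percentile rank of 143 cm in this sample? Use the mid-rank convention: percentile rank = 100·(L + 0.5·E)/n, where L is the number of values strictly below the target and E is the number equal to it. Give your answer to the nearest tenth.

55.9

Sorted: 18, 19, 24, 32, 35, 95, 109, 117, 134, 143, 148, 181, 182, 242, 269, 292, 319.
Count below 143: L = 9; count equal: E = 1; n = 17.
Percentile rank = 100·(9 + 0.5·1)/17 = 100·9.5/17 = 55.88.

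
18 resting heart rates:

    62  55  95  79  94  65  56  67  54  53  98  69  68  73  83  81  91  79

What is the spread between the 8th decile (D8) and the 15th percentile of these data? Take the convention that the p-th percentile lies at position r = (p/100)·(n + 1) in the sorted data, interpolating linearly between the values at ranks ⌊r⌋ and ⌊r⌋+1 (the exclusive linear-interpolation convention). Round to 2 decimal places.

Sorted: 53, 54, 55, 56, 62, 65, 67, 68, 69, 73, 79, 79, 81, 83, 91, 94, 95, 98.
n = 18.
P15: r = 2.85; ranks 2–3 are 54, 55; interpolating gives 54.85.
P80: r = 15.2; ranks 15–16 are 91, 94; interpolating gives 91.6.
Difference: 91.6 − 54.85 = 36.75.

36.75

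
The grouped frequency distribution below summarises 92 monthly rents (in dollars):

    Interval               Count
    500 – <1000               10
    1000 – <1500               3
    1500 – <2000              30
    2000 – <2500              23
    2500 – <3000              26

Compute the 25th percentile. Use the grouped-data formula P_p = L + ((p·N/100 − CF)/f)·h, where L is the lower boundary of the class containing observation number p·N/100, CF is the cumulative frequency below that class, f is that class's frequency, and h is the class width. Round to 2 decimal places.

N = 92; target position k = 25/100 · 92 = 23.
Cumulative frequencies: 10, 13, 43, 66, 92.
Observation 23 falls in the class 1500 – <2000.
L = 1500, CF = 13, f = 30, h = 500.
P25 = 1500 + ((23 − 13)/30)·500 = 1500 + 166.667 = 1666.67.

1666.67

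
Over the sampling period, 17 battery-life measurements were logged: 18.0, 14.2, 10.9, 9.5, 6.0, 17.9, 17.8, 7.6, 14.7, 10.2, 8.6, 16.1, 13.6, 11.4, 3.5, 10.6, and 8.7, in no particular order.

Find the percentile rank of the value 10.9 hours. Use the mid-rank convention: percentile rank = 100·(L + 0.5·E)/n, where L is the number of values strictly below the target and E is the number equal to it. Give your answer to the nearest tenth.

Sorted: 3.5, 6.0, 7.6, 8.6, 8.7, 9.5, 10.2, 10.6, 10.9, 11.4, 13.6, 14.2, 14.7, 16.1, 17.8, 17.9, 18.0.
Count below 10.9: L = 8; count equal: E = 1; n = 17.
Percentile rank = 100·(8 + 0.5·1)/17 = 100·8.5/17 = 50.

50.0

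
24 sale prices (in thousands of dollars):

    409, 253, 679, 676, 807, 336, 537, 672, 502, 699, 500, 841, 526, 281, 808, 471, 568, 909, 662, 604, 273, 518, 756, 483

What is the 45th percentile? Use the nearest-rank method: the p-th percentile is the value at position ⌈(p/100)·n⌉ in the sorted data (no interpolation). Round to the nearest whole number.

Sorted: 253, 273, 281, 336, 409, 471, 483, 500, 502, 518, 526, 537, 568, 604, 662, 672, 676, 679, 699, 756, 807, 808, 841, 909.
n = 24.
Position = ⌈45/100 · 24⌉ = ⌈10.8⌉ = 11.
The value at rank 11 is 526.

526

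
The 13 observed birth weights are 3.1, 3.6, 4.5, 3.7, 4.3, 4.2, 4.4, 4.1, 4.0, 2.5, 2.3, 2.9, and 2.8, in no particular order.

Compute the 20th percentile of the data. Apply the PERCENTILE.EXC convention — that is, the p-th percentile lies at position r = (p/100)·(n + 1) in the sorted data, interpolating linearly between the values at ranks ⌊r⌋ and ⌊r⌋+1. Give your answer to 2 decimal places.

Sorted: 2.3, 2.5, 2.8, 2.9, 3.1, 3.6, 3.7, 4.0, 4.1, 4.2, 4.3, 4.4, 4.5.
n = 13.
r = (20/100)·(13 + 1) = 2.8.
Rank 2 is 2.5 and rank 3 is 2.8.
Interpolate: 2.5 + 0.8·(2.8 − 2.5) = 2.5 + 0.8·0.3 = 2.74.

2.74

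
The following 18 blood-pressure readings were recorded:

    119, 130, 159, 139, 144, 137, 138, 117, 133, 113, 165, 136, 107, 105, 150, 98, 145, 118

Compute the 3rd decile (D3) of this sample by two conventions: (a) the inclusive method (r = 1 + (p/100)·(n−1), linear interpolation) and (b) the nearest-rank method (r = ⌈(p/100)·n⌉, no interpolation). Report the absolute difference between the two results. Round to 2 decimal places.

Sorted: 98, 105, 107, 113, 117, 118, 119, 130, 133, 136, 137, 138, 139, 144, 145, 150, 159, 165.
n = 18.
(a) r = 6.1; between ranks 6 (118) and 7 (119): 118.1.
(b) the nearest-rank method: rank 6 → 118.
|118.1 − 118| = 0.1.

0.10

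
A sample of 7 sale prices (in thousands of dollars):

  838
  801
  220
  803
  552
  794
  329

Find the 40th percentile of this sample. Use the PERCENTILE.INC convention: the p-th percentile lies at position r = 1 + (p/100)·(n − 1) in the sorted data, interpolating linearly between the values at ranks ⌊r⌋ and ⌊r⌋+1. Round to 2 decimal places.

648.80

Sorted: 220, 329, 552, 794, 801, 803, 838.
n = 7.
r = 1 + (40/100)·(7 − 1) = 1 + 2.4 = 3.4.
Rank 3 is 552 and rank 4 is 794.
Interpolate: 552 + 0.4·(794 − 552) = 552 + 0.4·242 = 648.8.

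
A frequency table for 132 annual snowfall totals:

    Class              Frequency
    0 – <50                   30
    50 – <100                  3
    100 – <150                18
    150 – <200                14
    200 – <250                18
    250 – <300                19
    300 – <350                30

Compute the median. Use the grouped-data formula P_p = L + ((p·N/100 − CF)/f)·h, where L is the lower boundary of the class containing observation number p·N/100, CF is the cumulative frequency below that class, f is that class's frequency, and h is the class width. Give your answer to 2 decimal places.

N = 132; target position k = 50/100 · 132 = 66.
Cumulative frequencies: 30, 33, 51, 65, 83, 102, 132.
Observation 66 falls in the class 200 – <250.
L = 200, CF = 65, f = 18, h = 50.
P50 = 200 + ((66 − 65)/18)·50 = 200 + 2.77778 = 202.778.

202.78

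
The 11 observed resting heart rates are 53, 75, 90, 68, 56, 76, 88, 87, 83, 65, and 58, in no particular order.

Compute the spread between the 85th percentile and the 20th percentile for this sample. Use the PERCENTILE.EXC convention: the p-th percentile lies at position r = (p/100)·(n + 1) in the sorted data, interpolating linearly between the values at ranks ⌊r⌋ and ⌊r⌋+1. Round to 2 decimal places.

31.60

Sorted: 53, 56, 58, 65, 68, 75, 76, 83, 87, 88, 90.
n = 11.
P20: r = 2.4; ranks 2–3 are 56, 58; interpolating gives 56.8.
P85: r = 10.2; ranks 10–11 are 88, 90; interpolating gives 88.4.
Difference: 88.4 − 56.8 = 31.6.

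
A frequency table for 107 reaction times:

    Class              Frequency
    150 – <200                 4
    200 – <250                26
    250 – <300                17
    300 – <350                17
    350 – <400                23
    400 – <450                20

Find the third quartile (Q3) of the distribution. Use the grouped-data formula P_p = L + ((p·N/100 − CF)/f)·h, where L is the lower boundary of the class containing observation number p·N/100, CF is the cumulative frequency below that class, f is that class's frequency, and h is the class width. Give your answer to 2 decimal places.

385.33

N = 107; target position k = 75/100 · 107 = 80.25.
Cumulative frequencies: 4, 30, 47, 64, 87, 107.
Observation 80.25 falls in the class 350 – <400.
L = 350, CF = 64, f = 23, h = 50.
P75 = 350 + ((80.25 − 64)/23)·50 = 350 + 35.3261 = 385.326.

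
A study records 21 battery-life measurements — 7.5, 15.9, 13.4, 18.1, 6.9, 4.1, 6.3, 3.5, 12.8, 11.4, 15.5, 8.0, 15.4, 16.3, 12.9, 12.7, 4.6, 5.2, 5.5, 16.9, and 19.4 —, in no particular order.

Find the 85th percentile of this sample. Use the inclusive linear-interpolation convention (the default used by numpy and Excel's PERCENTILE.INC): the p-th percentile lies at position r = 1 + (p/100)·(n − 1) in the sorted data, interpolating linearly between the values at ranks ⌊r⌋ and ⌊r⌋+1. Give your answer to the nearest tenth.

Sorted: 3.5, 4.1, 4.6, 5.2, 5.5, 6.3, 6.9, 7.5, 8.0, 11.4, 12.7, 12.8, 12.9, 13.4, 15.4, 15.5, 15.9, 16.3, 16.9, 18.1, 19.4.
n = 21.
r = 1 + (85/100)·(21 − 1) = 1 + 17 = 18.
r is an integer, so P85 is the value at rank 18: 16.3.

16.3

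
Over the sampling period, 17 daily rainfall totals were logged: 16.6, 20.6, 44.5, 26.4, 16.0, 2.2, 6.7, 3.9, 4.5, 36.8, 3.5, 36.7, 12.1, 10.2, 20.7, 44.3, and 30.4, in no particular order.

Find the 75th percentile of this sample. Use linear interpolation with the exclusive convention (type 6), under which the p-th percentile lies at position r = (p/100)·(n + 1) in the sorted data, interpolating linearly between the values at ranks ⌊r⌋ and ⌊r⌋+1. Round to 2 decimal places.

33.55

Sorted: 2.2, 3.5, 3.9, 4.5, 6.7, 10.2, 12.1, 16.0, 16.6, 20.6, 20.7, 26.4, 30.4, 36.7, 36.8, 44.3, 44.5.
n = 17.
r = (75/100)·(17 + 1) = 13.5.
Rank 13 is 30.4 and rank 14 is 36.7.
Interpolate: 30.4 + 0.5·(36.7 − 30.4) = 30.4 + 0.5·6.3 = 33.55.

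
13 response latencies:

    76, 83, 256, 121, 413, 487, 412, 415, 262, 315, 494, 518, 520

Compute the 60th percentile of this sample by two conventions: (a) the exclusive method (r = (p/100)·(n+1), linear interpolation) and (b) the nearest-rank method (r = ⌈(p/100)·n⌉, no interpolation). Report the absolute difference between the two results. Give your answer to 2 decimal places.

0.80

Sorted: 76, 83, 121, 256, 262, 315, 412, 413, 415, 487, 494, 518, 520.
n = 13.
(a) r = 8.4; between ranks 8 (413) and 9 (415): 413.8.
(b) the nearest-rank method: rank 8 → 413.
|413.8 − 413| = 0.8.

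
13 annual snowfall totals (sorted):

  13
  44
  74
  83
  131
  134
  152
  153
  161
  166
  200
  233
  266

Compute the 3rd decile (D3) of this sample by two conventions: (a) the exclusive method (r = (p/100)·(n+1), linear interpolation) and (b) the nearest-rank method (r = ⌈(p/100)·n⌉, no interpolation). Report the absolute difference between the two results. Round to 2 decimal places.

9.60

n = 13.
(a) r = 4.2; between ranks 4 (83) and 5 (131): 92.6.
(b) the nearest-rank method: rank 4 → 83.
|92.6 − 83| = 9.6.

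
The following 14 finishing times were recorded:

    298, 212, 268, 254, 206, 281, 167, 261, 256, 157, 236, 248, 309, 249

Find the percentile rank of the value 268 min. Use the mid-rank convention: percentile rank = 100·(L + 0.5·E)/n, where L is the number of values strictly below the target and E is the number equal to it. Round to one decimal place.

75.0

Sorted: 157, 167, 206, 212, 236, 248, 249, 254, 256, 261, 268, 281, 298, 309.
Count below 268: L = 10; count equal: E = 1; n = 14.
Percentile rank = 100·(10 + 0.5·1)/14 = 100·10.5/14 = 75.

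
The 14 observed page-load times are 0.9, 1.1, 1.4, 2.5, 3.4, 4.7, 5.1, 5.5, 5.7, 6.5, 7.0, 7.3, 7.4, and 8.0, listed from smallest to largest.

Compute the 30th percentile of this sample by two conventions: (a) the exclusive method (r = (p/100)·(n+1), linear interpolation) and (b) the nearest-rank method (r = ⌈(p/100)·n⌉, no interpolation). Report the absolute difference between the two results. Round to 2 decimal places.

n = 14.
(a) r = 4.5; between ranks 4 (2.5) and 5 (3.4): 2.95.
(b) the nearest-rank method: rank 5 → 3.4.
|2.95 − 3.4| = 0.45.

0.45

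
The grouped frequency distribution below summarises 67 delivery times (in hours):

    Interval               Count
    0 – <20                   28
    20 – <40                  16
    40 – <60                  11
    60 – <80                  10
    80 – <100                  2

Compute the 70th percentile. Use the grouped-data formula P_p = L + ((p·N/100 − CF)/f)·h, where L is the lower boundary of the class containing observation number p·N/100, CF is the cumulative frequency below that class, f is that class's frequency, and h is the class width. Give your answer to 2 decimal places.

N = 67; target position k = 70/100 · 67 = 46.9.
Cumulative frequencies: 28, 44, 55, 65, 67.
Observation 46.9 falls in the class 40 – <60.
L = 40, CF = 44, f = 11, h = 20.
P70 = 40 + ((46.9 − 44)/11)·20 = 40 + 5.27273 = 45.2727.

45.27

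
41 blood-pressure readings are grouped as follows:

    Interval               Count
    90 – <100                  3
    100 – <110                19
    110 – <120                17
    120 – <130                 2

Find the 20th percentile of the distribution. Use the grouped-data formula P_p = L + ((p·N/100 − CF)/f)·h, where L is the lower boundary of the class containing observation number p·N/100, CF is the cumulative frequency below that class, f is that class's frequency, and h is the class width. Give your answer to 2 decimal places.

102.74

N = 41; target position k = 20/100 · 41 = 8.2.
Cumulative frequencies: 3, 22, 39, 41.
Observation 8.2 falls in the class 100 – <110.
L = 100, CF = 3, f = 19, h = 10.
P20 = 100 + ((8.2 − 3)/19)·10 = 100 + 2.73684 = 102.737.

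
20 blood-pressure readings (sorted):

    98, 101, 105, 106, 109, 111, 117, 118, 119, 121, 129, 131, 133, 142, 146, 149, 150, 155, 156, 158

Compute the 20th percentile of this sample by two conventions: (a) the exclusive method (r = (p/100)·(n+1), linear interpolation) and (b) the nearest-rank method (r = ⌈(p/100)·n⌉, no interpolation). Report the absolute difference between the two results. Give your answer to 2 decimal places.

n = 20.
(a) r = 4.2; between ranks 4 (106) and 5 (109): 106.6.
(b) the nearest-rank method: rank 4 → 106.
|106.6 − 106| = 0.6.

0.60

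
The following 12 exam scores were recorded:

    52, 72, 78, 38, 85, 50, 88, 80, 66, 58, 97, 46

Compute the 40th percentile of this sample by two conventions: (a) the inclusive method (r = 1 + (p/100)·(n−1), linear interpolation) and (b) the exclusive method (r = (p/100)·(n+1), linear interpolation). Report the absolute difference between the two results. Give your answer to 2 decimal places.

1.60

Sorted: 38, 46, 50, 52, 58, 66, 72, 78, 80, 85, 88, 97.
n = 12.
(a) r = 5.4; between ranks 5 (58) and 6 (66): 61.2.
(b) r = 5.2; between ranks 5 (58) and 6 (66): 59.6.
|61.2 − 59.6| = 1.6.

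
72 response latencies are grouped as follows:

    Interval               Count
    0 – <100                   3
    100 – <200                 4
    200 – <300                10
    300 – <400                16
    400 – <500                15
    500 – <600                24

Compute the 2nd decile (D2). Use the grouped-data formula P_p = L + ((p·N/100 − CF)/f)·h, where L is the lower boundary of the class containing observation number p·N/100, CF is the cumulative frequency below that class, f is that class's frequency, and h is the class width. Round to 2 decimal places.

N = 72; target position k = 20/100 · 72 = 14.4.
Cumulative frequencies: 3, 7, 17, 33, 48, 72.
Observation 14.4 falls in the class 200 – <300.
L = 200, CF = 7, f = 10, h = 100.
P20 = 200 + ((14.4 − 7)/10)·100 = 200 + 74 = 274.

274.00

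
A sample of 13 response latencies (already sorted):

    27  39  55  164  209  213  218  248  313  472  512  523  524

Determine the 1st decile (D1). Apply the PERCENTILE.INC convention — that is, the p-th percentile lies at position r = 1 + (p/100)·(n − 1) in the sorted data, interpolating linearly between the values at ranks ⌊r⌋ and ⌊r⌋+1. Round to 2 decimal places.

n = 13.
r = 1 + (10/100)·(13 − 1) = 1 + 1.2 = 2.2.
Rank 2 is 39 and rank 3 is 55.
Interpolate: 39 + 0.2·(55 − 39) = 39 + 0.2·16 = 42.2.

42.20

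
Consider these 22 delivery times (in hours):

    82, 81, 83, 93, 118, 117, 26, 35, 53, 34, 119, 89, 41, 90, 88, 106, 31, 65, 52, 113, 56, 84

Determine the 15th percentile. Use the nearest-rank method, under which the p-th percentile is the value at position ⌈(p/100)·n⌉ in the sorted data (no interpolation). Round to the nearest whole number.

Sorted: 26, 31, 34, 35, 41, 52, 53, 56, 65, 81, 82, 83, 84, 88, 89, 90, 93, 106, 113, 117, 118, 119.
n = 22.
Position = ⌈15/100 · 22⌉ = ⌈3.3⌉ = 4.
The value at rank 4 is 35.

35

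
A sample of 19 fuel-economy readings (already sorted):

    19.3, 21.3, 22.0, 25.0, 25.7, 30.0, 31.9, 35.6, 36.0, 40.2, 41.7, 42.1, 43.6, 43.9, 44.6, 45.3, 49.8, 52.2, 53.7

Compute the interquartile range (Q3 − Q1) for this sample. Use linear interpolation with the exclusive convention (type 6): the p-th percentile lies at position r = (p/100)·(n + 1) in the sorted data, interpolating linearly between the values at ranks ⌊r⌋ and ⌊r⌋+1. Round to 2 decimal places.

n = 19.
P25: r = 5 (integer) → 25.7.
P75: r = 15 (integer) → 44.6.
Difference: 44.6 − 25.7 = 18.9.

18.90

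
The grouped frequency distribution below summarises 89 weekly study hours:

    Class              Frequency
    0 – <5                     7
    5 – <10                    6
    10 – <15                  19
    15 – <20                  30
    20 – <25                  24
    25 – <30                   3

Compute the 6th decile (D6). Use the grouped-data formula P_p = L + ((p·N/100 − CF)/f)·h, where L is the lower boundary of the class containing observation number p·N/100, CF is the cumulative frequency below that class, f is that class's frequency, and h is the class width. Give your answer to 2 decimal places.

N = 89; target position k = 60/100 · 89 = 53.4.
Cumulative frequencies: 7, 13, 32, 62, 86, 89.
Observation 53.4 falls in the class 15 – <20.
L = 15, CF = 32, f = 30, h = 5.
P60 = 15 + ((53.4 − 32)/30)·5 = 15 + 3.56667 = 18.5667.

18.57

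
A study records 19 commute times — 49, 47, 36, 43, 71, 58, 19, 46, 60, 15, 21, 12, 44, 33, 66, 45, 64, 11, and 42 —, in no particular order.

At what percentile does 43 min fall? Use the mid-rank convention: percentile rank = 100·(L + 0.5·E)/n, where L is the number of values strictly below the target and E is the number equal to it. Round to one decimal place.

Sorted: 11, 12, 15, 19, 21, 33, 36, 42, 43, 44, 45, 46, 47, 49, 58, 60, 64, 66, 71.
Count below 43: L = 8; count equal: E = 1; n = 19.
Percentile rank = 100·(8 + 0.5·1)/19 = 100·8.5/19 = 44.74.

44.7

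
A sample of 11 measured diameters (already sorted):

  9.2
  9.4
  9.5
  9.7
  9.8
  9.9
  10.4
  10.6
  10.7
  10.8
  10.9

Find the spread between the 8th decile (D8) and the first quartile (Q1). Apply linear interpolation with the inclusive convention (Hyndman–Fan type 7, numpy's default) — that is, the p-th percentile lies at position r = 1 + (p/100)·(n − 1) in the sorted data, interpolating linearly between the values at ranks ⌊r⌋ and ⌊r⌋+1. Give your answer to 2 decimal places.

1.10

n = 11.
P25: r = 3.5; ranks 3–4 are 9.5, 9.7; interpolating gives 9.6.
P80: r = 9 (integer) → 10.7.
Difference: 10.7 − 9.6 = 1.1.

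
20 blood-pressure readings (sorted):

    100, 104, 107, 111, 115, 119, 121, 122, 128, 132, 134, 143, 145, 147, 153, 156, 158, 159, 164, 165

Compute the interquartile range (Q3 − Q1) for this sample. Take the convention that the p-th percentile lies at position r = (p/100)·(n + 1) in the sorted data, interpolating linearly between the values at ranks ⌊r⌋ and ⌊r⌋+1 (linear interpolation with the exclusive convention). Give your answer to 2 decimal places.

39.25

n = 20.
P25: r = 5.25; ranks 5–6 are 115, 119; interpolating gives 116.
P75: r = 15.75; ranks 15–16 are 153, 156; interpolating gives 155.25.
Difference: 155.25 − 116 = 39.25.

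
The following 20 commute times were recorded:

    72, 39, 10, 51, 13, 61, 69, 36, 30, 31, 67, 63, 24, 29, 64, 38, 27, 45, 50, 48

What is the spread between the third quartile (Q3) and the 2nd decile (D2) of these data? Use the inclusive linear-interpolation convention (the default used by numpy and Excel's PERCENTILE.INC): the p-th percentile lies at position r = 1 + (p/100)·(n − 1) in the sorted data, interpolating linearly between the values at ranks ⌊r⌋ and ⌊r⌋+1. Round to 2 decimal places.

Sorted: 10, 13, 24, 27, 29, 30, 31, 36, 38, 39, 45, 48, 50, 51, 61, 63, 64, 67, 69, 72.
n = 20.
P20: r = 4.8; ranks 4–5 are 27, 29; interpolating gives 28.6.
P75: r = 15.25; ranks 15–16 are 61, 63; interpolating gives 61.5.
Difference: 61.5 − 28.6 = 32.9.

32.90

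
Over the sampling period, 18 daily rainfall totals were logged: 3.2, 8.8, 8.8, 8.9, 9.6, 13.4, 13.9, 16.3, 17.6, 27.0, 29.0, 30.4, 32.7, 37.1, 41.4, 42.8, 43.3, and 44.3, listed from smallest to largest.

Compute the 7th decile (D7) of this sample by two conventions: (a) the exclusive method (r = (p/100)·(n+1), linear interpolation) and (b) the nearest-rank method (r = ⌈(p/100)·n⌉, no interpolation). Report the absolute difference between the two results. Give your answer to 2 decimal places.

n = 18.
(a) r = 13.3; between ranks 13 (32.7) and 14 (37.1): 34.02.
(b) the nearest-rank method: rank 13 → 32.7.
|34.02 − 32.7| = 1.32.

1.32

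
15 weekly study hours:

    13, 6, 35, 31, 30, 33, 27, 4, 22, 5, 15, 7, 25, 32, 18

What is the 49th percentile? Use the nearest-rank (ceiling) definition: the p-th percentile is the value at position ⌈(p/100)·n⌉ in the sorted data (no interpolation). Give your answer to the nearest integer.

Sorted: 4, 5, 6, 7, 13, 15, 18, 22, 25, 27, 30, 31, 32, 33, 35.
n = 15.
Position = ⌈49/100 · 15⌉ = ⌈7.35⌉ = 8.
The value at rank 8 is 22.

22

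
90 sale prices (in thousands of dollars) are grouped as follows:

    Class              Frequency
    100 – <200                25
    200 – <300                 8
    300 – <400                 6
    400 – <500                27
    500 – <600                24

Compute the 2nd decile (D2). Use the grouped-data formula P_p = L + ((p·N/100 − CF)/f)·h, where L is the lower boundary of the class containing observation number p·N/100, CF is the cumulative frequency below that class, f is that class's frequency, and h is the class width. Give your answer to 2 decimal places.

N = 90; target position k = 20/100 · 90 = 18.
Cumulative frequencies: 25, 33, 39, 66, 90.
Observation 18 falls in the class 100 – <200.
L = 100, CF = 0, f = 25, h = 100.
P20 = 100 + ((18 − 0)/25)·100 = 100 + 72 = 172.

172.00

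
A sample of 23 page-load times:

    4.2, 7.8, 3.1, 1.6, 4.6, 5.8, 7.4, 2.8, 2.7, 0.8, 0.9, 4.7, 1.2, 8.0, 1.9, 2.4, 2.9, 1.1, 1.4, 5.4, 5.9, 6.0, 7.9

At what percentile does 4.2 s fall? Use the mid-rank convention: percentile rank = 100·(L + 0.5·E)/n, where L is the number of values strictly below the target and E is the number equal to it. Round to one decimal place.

54.3

Sorted: 0.8, 0.9, 1.1, 1.2, 1.4, 1.6, 1.9, 2.4, 2.7, 2.8, 2.9, 3.1, 4.2, 4.6, 4.7, 5.4, 5.8, 5.9, 6.0, 7.4, 7.8, 7.9, 8.0.
Count below 4.2: L = 12; count equal: E = 1; n = 23.
Percentile rank = 100·(12 + 0.5·1)/23 = 100·12.5/23 = 54.35.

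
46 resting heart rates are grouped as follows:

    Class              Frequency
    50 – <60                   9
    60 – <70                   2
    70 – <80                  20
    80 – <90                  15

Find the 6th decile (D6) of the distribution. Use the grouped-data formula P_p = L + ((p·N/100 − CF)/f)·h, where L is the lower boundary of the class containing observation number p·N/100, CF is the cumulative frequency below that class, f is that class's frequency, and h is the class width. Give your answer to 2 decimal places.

78.30

N = 46; target position k = 60/100 · 46 = 27.6.
Cumulative frequencies: 9, 11, 31, 46.
Observation 27.6 falls in the class 70 – <80.
L = 70, CF = 11, f = 20, h = 10.
P60 = 70 + ((27.6 − 11)/20)·10 = 70 + 8.3 = 78.3.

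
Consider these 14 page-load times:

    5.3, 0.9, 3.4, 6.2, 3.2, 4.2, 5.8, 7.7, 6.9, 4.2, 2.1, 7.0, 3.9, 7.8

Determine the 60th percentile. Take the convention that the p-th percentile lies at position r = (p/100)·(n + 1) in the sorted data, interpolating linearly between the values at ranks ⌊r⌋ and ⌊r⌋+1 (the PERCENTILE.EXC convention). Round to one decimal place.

5.8

Sorted: 0.9, 2.1, 3.2, 3.4, 3.9, 4.2, 4.2, 5.3, 5.8, 6.2, 6.9, 7.0, 7.7, 7.8.
n = 14.
r = (60/100)·(14 + 1) = 9.
r is an integer, so P60 is the value at rank 9: 5.8.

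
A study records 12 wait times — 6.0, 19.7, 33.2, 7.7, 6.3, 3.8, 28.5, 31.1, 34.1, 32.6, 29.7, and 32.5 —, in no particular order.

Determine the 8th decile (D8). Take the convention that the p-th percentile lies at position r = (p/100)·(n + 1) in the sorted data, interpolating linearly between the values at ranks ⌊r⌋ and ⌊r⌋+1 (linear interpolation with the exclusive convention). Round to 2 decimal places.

Sorted: 3.8, 6.0, 6.3, 7.7, 19.7, 28.5, 29.7, 31.1, 32.5, 32.6, 33.2, 34.1.
n = 12.
r = (80/100)·(12 + 1) = 10.4.
Rank 10 is 32.6 and rank 11 is 33.2.
Interpolate: 32.6 + 0.4·(33.2 − 32.6) = 32.6 + 0.4·0.6 = 32.84.

32.84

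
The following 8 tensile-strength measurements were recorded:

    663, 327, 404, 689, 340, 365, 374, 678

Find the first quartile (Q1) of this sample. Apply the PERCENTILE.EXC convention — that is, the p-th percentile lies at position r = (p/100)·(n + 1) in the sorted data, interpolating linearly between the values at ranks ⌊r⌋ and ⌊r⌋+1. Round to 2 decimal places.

Sorted: 327, 340, 365, 374, 404, 663, 678, 689.
n = 8.
r = (25/100)·(8 + 1) = 2.25.
Rank 2 is 340 and rank 3 is 365.
Interpolate: 340 + 0.25·(365 − 340) = 340 + 0.25·25 = 346.25.

346.25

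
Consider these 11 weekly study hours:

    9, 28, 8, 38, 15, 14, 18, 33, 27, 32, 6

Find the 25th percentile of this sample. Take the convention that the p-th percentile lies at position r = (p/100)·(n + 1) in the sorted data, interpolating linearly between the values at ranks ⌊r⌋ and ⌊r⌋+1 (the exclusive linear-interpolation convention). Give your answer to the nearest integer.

9

Sorted: 6, 8, 9, 14, 15, 18, 27, 28, 32, 33, 38.
n = 11.
r = (25/100)·(11 + 1) = 3.
r is an integer, so P25 is the value at rank 3: 9.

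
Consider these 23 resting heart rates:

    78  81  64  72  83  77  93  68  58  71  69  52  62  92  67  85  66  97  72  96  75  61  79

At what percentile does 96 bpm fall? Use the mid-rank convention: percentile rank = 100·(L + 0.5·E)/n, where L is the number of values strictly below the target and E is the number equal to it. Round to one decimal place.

Sorted: 52, 58, 61, 62, 64, 66, 67, 68, 69, 71, 72, 72, 75, 77, 78, 79, 81, 83, 85, 92, 93, 96, 97.
Count below 96: L = 21; count equal: E = 1; n = 23.
Percentile rank = 100·(21 + 0.5·1)/23 = 100·21.5/23 = 93.48.

93.5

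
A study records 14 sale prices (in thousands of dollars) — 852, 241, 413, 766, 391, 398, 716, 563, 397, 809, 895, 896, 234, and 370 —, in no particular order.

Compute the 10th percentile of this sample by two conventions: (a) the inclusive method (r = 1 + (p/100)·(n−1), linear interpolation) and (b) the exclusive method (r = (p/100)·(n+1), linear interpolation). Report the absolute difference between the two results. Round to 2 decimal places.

42.20

Sorted: 234, 241, 370, 391, 397, 398, 413, 563, 716, 766, 809, 852, 895, 896.
n = 14.
(a) r = 2.3; between ranks 2 (241) and 3 (370): 279.7.
(b) r = 1.5; between ranks 1 (234) and 2 (241): 237.5.
|279.7 − 237.5| = 42.2.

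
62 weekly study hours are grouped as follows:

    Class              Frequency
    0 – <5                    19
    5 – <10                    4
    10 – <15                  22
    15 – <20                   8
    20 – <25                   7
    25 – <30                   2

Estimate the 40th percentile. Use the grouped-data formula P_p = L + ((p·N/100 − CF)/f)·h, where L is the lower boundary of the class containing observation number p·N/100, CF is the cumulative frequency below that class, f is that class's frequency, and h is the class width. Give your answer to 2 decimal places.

10.41

N = 62; target position k = 40/100 · 62 = 24.8.
Cumulative frequencies: 19, 23, 45, 53, 60, 62.
Observation 24.8 falls in the class 10 – <15.
L = 10, CF = 23, f = 22, h = 5.
P40 = 10 + ((24.8 − 23)/22)·5 = 10 + 0.409091 = 10.4091.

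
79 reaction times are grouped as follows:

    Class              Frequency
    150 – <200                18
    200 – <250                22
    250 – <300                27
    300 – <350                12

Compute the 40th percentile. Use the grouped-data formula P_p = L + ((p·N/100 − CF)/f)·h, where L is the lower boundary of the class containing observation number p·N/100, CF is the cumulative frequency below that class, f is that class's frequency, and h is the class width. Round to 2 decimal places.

230.91

N = 79; target position k = 40/100 · 79 = 31.6.
Cumulative frequencies: 18, 40, 67, 79.
Observation 31.6 falls in the class 200 – <250.
L = 200, CF = 18, f = 22, h = 50.
P40 = 200 + ((31.6 − 18)/22)·50 = 200 + 30.9091 = 230.909.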